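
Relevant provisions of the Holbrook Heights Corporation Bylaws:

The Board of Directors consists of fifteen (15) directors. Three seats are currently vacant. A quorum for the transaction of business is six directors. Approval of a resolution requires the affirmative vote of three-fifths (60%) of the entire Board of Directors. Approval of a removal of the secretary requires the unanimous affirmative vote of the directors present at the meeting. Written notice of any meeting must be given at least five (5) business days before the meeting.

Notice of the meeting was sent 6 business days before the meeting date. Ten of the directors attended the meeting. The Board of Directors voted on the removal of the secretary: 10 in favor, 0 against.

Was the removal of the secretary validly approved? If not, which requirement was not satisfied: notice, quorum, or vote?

Notice: 6 business days given; 5 required (6 ≥ 5). Satisfied.
Quorum: 10 present; quorum is 6. Satisfied.
Vote: the removal of the secretary requires the unanimous vote of the directors present (10). Unanimous means all 10, so 10 affirmative votes are needed; 10 voted in favor. Satisfied.

Valid — all requirements satisfied.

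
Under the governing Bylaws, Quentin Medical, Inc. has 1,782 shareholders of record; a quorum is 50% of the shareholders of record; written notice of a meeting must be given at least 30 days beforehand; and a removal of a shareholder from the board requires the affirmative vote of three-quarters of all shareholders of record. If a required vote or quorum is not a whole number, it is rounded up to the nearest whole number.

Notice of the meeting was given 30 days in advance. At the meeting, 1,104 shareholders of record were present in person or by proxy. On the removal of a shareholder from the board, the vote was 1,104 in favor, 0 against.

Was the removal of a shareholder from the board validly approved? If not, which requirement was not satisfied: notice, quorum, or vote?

Notice: 30 days given; 30 required. Satisfied.
Quorum: 50% of 1,782 = 891; 1,104 present. Satisfied.
Vote: requires three-fourths of all shareholders of record (1,782); 3/4 of 1782 = 1336.50, rounded up to 1337, so 1,337 needed; 1,104 in favor. Not satisfied.

Invalid — vote requirement not satisfied.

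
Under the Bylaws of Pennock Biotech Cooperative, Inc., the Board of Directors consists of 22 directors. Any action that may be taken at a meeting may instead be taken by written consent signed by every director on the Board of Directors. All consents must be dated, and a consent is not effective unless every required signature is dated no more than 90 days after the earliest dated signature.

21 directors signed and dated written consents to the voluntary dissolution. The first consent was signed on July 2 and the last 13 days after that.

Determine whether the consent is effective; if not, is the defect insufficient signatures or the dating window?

Not effective — insufficient signatures.

Signatures required: every one of 22 — unanimous means all 22, so 22 needed; 21 signed. Insufficient.
Dating window: the latest signature is 13 days after the earliest; the limit is 90 days. Within the window.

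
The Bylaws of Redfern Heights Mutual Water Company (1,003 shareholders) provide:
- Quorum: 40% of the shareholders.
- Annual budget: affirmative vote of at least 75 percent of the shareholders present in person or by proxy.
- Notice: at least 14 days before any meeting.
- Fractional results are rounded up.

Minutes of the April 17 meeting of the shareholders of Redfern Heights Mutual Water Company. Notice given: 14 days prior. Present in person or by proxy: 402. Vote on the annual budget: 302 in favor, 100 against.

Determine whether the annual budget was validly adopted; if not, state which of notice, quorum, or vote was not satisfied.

Valid — all requirements satisfied.

Notice: 14 days given; 14 required. Satisfied.
Quorum: 40% of 1,003 = 401.20, rounded up to 402; 402 present. Satisfied.
Vote: requires three-fourths of those present (402); 3/4 of 402 = 301.50, rounded up to 302, so 302 needed; 302 in favor. Satisfied.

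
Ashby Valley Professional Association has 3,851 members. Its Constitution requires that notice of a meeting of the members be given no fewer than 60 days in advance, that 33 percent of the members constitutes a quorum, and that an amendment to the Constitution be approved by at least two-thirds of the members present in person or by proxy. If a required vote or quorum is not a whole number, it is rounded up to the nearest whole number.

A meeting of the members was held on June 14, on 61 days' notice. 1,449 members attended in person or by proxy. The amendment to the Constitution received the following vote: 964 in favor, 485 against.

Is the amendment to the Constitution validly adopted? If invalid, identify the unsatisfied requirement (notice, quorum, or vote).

Invalid — vote requirement not satisfied.

Notice: 61 days given; 60 required. Satisfied.
Quorum: 33% of 3,851 = 1,270.83, rounded up to 1,271; 1,449 present. Satisfied.
Vote: requires two-thirds of those present (1,449); 2/3 of 1449 = 966, so 966 needed; 964 in favor. Not satisfied.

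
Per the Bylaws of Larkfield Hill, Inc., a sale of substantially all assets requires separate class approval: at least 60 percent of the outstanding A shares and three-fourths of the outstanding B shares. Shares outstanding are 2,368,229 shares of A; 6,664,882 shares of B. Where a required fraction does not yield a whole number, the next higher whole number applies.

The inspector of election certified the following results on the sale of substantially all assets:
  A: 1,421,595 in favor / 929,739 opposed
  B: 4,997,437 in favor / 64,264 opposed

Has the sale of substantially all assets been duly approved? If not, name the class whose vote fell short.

A: 3/5 of 2368229 = 1420937.40, rounded up to 1420938; 1,420,938 required, 1,421,595 in favor — approved.
B: 3/4 of 6664882 = 4998661.50, rounded up to 4998662; 4,998,662 required, 4,997,437 in favor — not approved.

Not approved — the B shares did not give the required vote.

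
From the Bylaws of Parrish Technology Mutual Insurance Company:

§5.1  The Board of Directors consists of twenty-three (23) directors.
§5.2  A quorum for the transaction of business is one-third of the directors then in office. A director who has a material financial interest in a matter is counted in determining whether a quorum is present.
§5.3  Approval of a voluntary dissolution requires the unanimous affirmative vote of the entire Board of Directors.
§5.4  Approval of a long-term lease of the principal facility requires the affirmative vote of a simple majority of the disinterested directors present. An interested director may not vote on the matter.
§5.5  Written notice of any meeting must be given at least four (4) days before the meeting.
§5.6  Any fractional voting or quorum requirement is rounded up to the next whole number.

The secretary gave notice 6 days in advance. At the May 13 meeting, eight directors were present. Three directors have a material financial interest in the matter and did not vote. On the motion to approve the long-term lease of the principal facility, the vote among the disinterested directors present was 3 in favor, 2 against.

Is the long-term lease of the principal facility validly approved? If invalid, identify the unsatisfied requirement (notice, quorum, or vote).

Valid — all requirements satisfied.

Notice: 6 days given; 4 required (6 ≥ 4). Satisfied.
Quorum: 8 present (interested directors count toward quorum); quorum is 8. Satisfied.
Vote: the long-term lease of the principal facility requires a majority of the disinterested directors present (8 − 3 = 5). A majority of 5 is 3, so 3 affirmative votes are needed; 3 voted in favor. Satisfied.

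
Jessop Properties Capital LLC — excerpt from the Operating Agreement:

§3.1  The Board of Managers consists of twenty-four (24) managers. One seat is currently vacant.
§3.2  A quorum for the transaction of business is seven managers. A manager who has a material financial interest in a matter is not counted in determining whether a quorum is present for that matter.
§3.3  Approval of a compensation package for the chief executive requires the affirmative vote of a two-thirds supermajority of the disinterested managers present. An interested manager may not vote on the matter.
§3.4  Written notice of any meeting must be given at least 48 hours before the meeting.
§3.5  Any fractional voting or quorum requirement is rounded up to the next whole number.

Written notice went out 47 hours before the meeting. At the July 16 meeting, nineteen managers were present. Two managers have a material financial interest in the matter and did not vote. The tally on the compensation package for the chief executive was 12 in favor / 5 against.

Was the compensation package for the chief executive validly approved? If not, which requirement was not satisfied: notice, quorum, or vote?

Invalid — notice requirement not satisfied.

Notice: 47 hours given; 48 required (47 < 48). Not satisfied.
Quorum: 19 present, but the 2 interested managers do not count, leaving 17. Quorum is 7. Satisfied.
Vote: the compensation package for the chief executive requires two-thirds of the disinterested managers present (19 − 2 = 17). 2/3 of 17 = 11.33, rounded up to 12, so 12 affirmative votes are needed; 12 voted in favor. Satisfied.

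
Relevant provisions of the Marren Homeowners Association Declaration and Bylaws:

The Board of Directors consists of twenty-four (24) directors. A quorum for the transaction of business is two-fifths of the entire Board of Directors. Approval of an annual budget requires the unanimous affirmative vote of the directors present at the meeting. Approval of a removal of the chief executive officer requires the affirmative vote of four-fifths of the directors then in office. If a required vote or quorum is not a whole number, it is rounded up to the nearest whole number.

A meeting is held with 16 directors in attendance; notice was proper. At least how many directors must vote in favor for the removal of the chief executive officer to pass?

20

The removal of the chief executive officer requires four-fifths of the directors then in office (24).
4/5 of 24 = 19.20, rounded up to 20.
(Only 16 can vote, so the removal of the chief executive officer cannot pass at this meeting, but the required vote is still 20.)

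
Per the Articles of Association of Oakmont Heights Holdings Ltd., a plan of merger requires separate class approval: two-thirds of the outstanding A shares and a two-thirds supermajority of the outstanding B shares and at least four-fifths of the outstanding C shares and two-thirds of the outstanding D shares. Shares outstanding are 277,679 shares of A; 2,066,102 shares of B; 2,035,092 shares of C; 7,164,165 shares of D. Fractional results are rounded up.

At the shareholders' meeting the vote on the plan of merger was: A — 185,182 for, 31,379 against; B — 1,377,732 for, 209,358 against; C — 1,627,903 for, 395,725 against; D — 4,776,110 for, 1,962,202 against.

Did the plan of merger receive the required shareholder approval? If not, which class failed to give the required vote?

Not approved — the C shares did not give the required vote.

A: 2/3 of 277679 = 185119.33, rounded up to 185120; 185,120 required, 185,182 in favor — approved.
B: 2/3 of 2066102 = 1377401.33, rounded up to 1377402; 1,377,402 required, 1,377,732 in favor — approved.
C: 4/5 of 2035092 = 1628073.60, rounded up to 1628074; 1,628,074 required, 1,627,903 in favor — not approved.
D: 2/3 of 7164165 = 4776110; 4,776,110 required, 4,776,110 in favor — approved.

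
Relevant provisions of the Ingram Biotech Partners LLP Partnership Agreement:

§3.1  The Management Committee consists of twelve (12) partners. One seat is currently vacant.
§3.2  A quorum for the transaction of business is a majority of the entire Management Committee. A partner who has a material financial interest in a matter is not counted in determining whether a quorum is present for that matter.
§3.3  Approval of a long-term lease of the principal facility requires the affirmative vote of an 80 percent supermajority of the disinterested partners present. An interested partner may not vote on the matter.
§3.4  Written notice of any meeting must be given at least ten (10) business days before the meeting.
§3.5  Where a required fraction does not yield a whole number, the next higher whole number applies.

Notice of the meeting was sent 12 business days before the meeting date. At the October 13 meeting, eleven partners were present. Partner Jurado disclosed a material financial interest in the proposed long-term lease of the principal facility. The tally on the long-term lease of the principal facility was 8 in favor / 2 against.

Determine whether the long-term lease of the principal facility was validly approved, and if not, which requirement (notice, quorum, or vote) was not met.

Notice: 12 business days given; 10 required (12 ≥ 10). Satisfied.
Quorum: 11 present, but the 1 interested partner does not count, leaving 10. Quorum is 7. Satisfied.
Vote: the long-term lease of the principal facility requires four-fifths of the disinterested partners present (11 − 1 = 10). 4/5 of 10 = 8, so 8 affirmative votes are needed; 8 voted in favor. Satisfied.

Valid — all requirements satisfied.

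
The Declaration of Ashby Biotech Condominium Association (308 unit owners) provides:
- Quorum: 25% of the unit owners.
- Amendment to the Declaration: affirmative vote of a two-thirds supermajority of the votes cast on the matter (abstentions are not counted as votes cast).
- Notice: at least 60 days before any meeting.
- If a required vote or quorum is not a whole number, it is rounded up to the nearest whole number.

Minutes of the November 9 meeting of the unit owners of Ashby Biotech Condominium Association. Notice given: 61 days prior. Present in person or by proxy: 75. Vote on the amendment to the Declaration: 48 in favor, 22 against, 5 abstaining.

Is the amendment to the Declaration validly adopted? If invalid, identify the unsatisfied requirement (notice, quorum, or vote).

Notice: 61 days given; 60 required. Satisfied.
Quorum: 25% of 308 = 77; 75 present. Not satisfied.
Vote: requires two-thirds of the votes cast (75 − 5 abstaining = 70); 2/3 of 70 = 46.67, rounded up to 47, so 47 needed; 48 in favor. Satisfied.

Invalid — quorum requirement not satisfied.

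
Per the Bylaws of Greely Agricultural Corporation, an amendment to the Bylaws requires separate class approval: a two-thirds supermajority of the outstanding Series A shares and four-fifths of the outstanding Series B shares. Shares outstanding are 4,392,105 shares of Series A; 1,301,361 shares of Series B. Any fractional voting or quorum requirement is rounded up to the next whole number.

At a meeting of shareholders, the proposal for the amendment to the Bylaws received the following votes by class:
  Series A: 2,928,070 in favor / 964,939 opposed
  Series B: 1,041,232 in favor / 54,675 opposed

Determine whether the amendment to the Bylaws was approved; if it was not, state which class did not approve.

Series A: 2/3 of 4392105 = 2928070; 2,928,070 required, 2,928,070 in favor — approved.
Series B: 4/5 of 1301361 = 1041088.80, rounded up to 1041089; 1,041,089 required, 1,041,232 in favor — approved.

Approved — every class gave the required vote.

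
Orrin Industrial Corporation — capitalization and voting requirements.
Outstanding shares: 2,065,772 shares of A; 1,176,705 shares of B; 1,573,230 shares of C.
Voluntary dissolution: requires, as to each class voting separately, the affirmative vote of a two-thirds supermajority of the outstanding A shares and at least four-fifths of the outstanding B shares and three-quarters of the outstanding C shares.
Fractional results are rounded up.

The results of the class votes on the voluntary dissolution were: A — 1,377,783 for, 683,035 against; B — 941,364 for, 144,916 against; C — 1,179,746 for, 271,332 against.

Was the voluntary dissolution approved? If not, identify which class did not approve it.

A: 2/3 of 2065772 = 1377181.33, rounded up to 1377182; 1,377,182 required, 1,377,783 in favor — approved.
B: 4/5 of 1176705 = 941364; 941,364 required, 941,364 in favor — approved.
C: 3/4 of 1573230 = 1179922.50, rounded up to 1179923; 1,179,923 required, 1,179,746 in favor — not approved.

Not approved — the C shares did not give the required vote.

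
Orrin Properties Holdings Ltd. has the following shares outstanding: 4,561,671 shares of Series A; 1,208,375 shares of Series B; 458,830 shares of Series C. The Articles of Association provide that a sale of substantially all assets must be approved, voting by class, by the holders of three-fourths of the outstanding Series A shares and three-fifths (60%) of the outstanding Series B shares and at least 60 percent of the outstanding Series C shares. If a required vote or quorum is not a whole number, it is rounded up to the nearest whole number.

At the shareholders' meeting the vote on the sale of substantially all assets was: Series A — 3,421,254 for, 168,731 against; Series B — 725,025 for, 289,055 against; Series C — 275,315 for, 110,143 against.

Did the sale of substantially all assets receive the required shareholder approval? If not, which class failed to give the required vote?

Approved — every class gave the required vote.

Series A: 3/4 of 4561671 = 3421253.25, rounded up to 3421254; 3,421,254 required, 3,421,254 in favor — approved.
Series B: 3/5 of 1208375 = 725025; 725,025 required, 725,025 in favor — approved.
Series C: 3/5 of 458830 = 275298; 275,298 required, 275,315 in favor — approved.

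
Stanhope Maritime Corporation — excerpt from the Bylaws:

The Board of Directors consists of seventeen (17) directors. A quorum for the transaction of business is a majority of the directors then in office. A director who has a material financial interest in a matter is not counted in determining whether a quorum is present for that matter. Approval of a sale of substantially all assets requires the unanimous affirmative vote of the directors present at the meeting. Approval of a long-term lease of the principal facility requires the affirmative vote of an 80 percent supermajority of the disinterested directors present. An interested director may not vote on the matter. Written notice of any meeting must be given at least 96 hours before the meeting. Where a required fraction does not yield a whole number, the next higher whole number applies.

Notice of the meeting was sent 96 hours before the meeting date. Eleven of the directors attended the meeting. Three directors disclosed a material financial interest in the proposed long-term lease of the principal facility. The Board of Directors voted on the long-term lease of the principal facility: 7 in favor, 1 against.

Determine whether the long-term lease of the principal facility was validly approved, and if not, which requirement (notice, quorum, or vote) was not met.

Invalid — quorum requirement not satisfied.

Notice: 96 hours given; 96 required (96 ≥ 96). Satisfied.
Quorum: 11 present, but the 3 interested directors do not count, leaving 8. Quorum is 9. Not satisfied.
Vote: the long-term lease of the principal facility requires four-fifths of the disinterested directors present (11 − 3 = 8). 4/5 of 8 = 6.40, rounded up to 7, so 7 affirmative votes are needed; 7 voted in favor. Satisfied. (Moot — without a quorum no business can be validly transacted.)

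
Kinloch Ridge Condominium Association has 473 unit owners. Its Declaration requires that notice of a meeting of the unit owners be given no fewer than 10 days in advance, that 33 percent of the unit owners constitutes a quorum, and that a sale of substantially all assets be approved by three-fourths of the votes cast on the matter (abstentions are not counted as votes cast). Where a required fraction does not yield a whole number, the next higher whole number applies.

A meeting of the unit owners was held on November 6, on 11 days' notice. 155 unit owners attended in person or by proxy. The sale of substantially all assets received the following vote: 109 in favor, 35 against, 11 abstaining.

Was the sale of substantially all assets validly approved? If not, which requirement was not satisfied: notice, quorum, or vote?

Notice: 11 days given; 10 required. Satisfied.
Quorum: 33% of 473 = 156.09, rounded up to 157; 155 present. Not satisfied.
Vote: requires three-fourths of the votes cast (155 − 11 abstaining = 144); 3/4 of 144 = 108, so 108 needed; 109 in favor. Satisfied.

Invalid — quorum requirement not satisfied.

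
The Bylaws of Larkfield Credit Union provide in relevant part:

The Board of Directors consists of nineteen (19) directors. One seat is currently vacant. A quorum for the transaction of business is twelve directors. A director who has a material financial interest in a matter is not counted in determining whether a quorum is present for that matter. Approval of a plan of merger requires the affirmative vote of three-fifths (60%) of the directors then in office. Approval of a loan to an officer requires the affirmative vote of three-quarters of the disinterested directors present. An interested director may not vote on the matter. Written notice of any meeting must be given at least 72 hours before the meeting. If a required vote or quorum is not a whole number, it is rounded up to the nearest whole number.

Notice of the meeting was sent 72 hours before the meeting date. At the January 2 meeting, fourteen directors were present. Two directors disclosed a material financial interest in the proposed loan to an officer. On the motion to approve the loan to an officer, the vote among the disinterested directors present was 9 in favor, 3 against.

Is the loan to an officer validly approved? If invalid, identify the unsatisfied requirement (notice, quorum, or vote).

Notice: 72 hours given; 72 required (72 ≥ 72). Satisfied.
Quorum: 14 present, but the 2 interested directors do not count, leaving 12. Quorum is 12. Satisfied.
Vote: the loan to an officer requires three-fourths of the disinterested directors present (14 − 2 = 12). 3/4 of 12 = 9, so 9 affirmative votes are needed; 9 voted in favor. Satisfied.

Valid — all requirements satisfied.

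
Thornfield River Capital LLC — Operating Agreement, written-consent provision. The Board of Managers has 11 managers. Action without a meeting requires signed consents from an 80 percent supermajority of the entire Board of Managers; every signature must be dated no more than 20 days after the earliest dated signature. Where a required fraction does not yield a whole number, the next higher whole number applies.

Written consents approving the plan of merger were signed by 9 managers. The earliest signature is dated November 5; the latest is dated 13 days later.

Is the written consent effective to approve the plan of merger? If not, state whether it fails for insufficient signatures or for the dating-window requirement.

Effective — both the signature and dating-window requirements are satisfied.

Signatures required: an 80 percent supermajority of 11 — 4/5 of 11 = 8.80, rounded up to 9, so 9 needed; 9 signed. Sufficient.
Dating window: the latest signature is 13 days after the earliest; the limit is 20 days. Within the window.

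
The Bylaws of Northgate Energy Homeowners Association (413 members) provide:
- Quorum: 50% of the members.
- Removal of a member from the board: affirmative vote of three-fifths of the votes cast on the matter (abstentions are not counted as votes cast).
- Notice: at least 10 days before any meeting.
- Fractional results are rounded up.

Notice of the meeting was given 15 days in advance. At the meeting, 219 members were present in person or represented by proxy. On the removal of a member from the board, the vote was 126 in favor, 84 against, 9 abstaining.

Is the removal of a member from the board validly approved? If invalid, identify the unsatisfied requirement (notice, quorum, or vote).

Notice: 15 days given; 10 required. Satisfied.
Quorum: 50% of 413 = 206.50, rounded up to 207; 219 present. Satisfied.
Vote: requires three-fifths of the votes cast (219 − 9 abstaining = 210); 3/5 of 210 = 126, so 126 needed; 126 in favor. Satisfied.

Valid — all requirements satisfied.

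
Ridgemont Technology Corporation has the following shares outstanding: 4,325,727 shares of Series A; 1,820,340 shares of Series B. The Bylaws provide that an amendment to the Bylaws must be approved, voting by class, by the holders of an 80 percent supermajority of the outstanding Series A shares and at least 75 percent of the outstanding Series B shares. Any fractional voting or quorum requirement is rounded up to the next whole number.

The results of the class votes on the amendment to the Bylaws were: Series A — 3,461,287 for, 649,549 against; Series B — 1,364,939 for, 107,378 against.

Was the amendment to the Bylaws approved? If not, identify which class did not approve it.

Series A: 4/5 of 4325727 = 3460581.60, rounded up to 3460582; 3,460,582 required, 3,461,287 in favor — approved.
Series B: 3/4 of 1820340 = 1365255; 1,365,255 required, 1,364,939 in favor — not approved.

Not approved — the Series B shares did not give the required vote.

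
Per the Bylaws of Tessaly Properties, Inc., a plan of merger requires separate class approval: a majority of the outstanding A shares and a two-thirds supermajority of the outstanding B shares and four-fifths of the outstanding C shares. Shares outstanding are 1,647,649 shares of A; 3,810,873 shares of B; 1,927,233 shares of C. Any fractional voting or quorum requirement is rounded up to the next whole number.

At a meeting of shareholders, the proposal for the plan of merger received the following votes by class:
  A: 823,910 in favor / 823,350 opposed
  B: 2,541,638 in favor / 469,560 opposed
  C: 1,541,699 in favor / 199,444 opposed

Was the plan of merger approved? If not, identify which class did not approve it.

A: a majority of 1647649 is 823825; 823,825 required, 823,910 in favor — approved.
B: 2/3 of 3810873 = 2540582; 2,540,582 required, 2,541,638 in favor — approved.
C: 4/5 of 1927233 = 1541786.40, rounded up to 1541787; 1,541,787 required, 1,541,699 in favor — not approved.

Not approved — the C shares did not give the required vote.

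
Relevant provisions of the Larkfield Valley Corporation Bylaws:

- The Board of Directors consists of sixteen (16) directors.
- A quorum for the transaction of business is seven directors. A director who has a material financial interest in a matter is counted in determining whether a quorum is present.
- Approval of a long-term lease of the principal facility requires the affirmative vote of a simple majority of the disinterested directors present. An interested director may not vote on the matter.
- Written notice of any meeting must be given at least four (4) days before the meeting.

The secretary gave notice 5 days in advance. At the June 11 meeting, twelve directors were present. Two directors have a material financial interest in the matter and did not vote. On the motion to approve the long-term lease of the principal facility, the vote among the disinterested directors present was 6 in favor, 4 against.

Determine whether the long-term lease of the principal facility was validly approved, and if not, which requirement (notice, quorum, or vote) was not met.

Valid — all requirements satisfied.

Notice: 5 days given; 4 required (5 ≥ 4). Satisfied.
Quorum: 12 present (interested directors count toward quorum); quorum is 7. Satisfied.
Vote: the long-term lease of the principal facility requires a majority of the disinterested directors present (12 − 2 = 10). A majority of 10 is 6, so 6 affirmative votes are needed; 6 voted in favor. Satisfied.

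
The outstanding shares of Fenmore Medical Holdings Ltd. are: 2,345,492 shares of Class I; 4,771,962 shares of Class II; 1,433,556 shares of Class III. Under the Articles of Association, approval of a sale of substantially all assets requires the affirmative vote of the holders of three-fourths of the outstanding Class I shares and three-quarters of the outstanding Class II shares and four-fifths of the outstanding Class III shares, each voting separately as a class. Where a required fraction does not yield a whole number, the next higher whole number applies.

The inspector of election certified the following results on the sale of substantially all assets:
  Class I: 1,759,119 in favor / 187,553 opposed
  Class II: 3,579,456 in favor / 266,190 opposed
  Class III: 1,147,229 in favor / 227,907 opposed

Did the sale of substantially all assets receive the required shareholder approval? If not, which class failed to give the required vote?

Class I: 3/4 of 2345492 = 1759119; 1,759,119 required, 1,759,119 in favor — approved.
Class II: 3/4 of 4771962 = 3578971.50, rounded up to 3578972; 3,578,972 required, 3,579,456 in favor — approved.
Class III: 4/5 of 1433556 = 1146844.80, rounded up to 1146845; 1,146,845 required, 1,147,229 in favor — approved.

Approved — every class gave the required vote.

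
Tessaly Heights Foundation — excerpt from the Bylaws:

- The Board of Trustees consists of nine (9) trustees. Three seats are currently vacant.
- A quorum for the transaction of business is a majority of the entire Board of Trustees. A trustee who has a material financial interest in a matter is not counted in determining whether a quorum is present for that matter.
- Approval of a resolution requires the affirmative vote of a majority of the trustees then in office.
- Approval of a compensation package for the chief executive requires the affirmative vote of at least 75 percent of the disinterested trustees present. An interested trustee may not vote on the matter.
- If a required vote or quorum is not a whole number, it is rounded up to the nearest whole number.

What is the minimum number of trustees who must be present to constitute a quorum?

A majority of 9 is 5.

5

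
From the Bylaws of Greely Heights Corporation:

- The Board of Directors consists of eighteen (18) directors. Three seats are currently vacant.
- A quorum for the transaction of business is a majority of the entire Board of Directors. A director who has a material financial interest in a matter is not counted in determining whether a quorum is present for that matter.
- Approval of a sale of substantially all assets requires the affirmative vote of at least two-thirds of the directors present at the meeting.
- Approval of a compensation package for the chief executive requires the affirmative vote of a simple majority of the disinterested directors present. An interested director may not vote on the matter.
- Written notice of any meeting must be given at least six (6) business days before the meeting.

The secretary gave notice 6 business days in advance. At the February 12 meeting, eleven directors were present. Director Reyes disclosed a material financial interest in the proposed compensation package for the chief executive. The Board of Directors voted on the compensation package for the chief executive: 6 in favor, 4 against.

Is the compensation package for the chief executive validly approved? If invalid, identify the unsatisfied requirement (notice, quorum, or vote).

Notice: 6 business days given; 6 required (6 ≥ 6). Satisfied.
Quorum: 11 present, but the 1 interested director does not count, leaving 10. Quorum is 10. Satisfied.
Vote: the compensation package for the chief executive requires a majority of the disinterested directors present (11 − 1 = 10). A majority of 10 is 6, so 6 affirmative votes are needed; 6 voted in favor. Satisfied.

Valid — all requirements satisfied.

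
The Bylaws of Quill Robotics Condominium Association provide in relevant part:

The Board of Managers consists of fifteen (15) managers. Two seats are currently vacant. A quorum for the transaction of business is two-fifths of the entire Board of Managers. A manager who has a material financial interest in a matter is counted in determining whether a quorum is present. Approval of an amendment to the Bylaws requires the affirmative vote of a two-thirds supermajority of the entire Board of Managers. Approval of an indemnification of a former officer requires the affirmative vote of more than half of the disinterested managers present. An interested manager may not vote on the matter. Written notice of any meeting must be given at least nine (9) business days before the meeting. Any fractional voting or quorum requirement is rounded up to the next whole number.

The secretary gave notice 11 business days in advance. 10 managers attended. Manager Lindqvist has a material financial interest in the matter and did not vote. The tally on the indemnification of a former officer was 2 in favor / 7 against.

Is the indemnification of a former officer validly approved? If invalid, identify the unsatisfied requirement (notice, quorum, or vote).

Notice: 11 business days given; 9 required (11 ≥ 9). Satisfied.
Quorum: 10 present (interested managers count toward quorum); quorum is 6. Satisfied.
Vote: the indemnification of a former officer requires a majority of the disinterested managers present (10 − 1 = 9). A majority of 9 is 5, so 5 affirmative votes are needed; 2 voted in favor. Not satisfied.

Invalid — vote requirement not satisfied.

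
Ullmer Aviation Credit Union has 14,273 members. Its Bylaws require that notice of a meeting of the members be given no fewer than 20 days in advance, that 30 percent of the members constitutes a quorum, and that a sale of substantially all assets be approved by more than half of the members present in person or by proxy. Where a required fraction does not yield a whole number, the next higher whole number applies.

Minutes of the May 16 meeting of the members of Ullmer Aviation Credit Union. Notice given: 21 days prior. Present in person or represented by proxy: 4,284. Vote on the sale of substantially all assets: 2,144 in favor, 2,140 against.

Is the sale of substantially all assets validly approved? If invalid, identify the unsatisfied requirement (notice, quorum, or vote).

Notice: 21 days given; 20 required. Satisfied.
Quorum: 30% of 14,273 = 4,281.90, rounded up to 4,282; 4,284 present. Satisfied.
Vote: requires a majority of those present (4,284); a majority of 4284 is 2143, so 2,143 needed; 2,144 in favor. Satisfied.

Valid — all requirements satisfied.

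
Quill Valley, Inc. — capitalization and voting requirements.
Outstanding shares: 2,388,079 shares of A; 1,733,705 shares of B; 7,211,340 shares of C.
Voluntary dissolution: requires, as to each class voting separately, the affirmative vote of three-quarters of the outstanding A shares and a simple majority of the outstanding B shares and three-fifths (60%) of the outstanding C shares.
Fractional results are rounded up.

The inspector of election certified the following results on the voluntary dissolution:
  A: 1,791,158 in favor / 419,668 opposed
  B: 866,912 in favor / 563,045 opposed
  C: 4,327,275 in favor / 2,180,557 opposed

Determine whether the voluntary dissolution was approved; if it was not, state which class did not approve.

A: 3/4 of 2388079 = 1791059.25, rounded up to 1791060; 1,791,060 required, 1,791,158 in favor — approved.
B: a majority of 1733705 is 866853; 866,853 required, 866,912 in favor — approved.
C: 3/5 of 7211340 = 4326804; 4,326,804 required, 4,327,275 in favor — approved.

Approved — every class gave the required vote.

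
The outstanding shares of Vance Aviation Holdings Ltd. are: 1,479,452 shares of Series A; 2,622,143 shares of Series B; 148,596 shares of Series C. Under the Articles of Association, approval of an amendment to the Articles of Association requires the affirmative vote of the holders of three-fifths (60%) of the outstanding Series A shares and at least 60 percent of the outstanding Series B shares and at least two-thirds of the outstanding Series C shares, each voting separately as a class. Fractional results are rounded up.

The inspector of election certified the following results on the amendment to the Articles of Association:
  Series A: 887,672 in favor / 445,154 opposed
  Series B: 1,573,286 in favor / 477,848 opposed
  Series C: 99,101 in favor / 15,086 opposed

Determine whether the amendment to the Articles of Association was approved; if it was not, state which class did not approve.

Series A: 3/5 of 1479452 = 887671.20, rounded up to 887672; 887,672 required, 887,672 in favor — approved.
Series B: 3/5 of 2622143 = 1573285.80, rounded up to 1573286; 1,573,286 required, 1,573,286 in favor — approved.
Series C: 2/3 of 148596 = 99064; 99,064 required, 99,101 in favor — approved.

Approved — every class gave the required vote.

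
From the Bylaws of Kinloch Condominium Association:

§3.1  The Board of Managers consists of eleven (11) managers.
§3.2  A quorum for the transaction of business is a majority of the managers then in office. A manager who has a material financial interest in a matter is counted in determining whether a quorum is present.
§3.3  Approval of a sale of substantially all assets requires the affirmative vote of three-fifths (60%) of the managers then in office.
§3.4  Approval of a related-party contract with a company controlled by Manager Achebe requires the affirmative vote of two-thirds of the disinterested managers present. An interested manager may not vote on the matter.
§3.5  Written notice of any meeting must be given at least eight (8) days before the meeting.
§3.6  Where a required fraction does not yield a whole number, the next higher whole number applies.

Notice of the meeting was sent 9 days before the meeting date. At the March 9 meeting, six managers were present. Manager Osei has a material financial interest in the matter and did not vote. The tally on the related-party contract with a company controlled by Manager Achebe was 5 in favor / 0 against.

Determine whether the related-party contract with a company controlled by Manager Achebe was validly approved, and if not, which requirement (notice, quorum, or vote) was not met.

Valid — all requirements satisfied.

Notice: 9 days given; 8 required (9 ≥ 8). Satisfied.
Quorum: 6 present (interested managers count toward quorum); quorum is 6. Satisfied.
Vote: the related-party contract with a company controlled by Manager Achebe requires two-thirds of the disinterested managers present (6 − 1 = 5). 2/3 of 5 = 3.33, rounded up to 4, so 4 affirmative votes are needed; 5 voted in favor. Satisfied.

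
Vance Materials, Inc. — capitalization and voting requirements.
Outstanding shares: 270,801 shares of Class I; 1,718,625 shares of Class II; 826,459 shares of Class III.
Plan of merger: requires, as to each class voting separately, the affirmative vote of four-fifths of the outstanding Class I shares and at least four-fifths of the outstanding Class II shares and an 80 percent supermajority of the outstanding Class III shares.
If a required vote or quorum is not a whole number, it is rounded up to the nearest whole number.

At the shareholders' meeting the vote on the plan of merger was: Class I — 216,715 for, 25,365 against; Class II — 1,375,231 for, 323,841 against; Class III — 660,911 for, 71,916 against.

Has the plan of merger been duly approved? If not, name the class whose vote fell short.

Not approved — the Class III shares did not give the required vote.

Class I: 4/5 of 270801 = 216640.80, rounded up to 216641; 216,641 required, 216,715 in favor — approved.
Class II: 4/5 of 1718625 = 1374900; 1,374,900 required, 1,375,231 in favor — approved.
Class III: 4/5 of 826459 = 661167.20, rounded up to 661168; 661,168 required, 660,911 in favor — not approved.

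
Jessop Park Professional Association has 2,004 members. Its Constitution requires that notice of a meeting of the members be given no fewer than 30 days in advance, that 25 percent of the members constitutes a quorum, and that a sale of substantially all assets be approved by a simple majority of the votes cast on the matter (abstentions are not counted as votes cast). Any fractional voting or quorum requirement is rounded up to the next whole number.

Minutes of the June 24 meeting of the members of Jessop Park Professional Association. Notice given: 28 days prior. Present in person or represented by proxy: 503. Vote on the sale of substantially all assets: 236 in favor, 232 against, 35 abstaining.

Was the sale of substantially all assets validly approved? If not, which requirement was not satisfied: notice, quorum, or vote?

Notice: 28 days given; 30 required. Not satisfied.
Quorum: 25% of 2,004 = 501; 503 present. Satisfied.
Vote: requires a majority of the votes cast (503 − 35 abstaining = 468); a majority of 468 is 235, so 235 needed; 236 in favor. Satisfied.

Invalid — notice requirement not satisfied.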